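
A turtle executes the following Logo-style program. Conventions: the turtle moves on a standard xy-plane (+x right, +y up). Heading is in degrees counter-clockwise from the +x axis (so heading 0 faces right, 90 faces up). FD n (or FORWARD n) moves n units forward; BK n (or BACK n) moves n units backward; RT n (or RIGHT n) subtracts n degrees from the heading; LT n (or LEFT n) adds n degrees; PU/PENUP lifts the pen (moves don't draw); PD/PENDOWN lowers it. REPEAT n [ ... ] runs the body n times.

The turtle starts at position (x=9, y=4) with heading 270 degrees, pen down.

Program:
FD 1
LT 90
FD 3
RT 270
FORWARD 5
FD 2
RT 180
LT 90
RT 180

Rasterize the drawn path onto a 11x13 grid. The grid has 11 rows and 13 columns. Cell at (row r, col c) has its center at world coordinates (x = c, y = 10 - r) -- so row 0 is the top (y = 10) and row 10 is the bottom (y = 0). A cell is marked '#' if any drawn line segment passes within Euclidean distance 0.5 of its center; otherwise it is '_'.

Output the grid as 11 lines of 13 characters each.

Segment 0: (9,4) -> (9,3)
Segment 1: (9,3) -> (12,3)
Segment 2: (12,3) -> (12,8)
Segment 3: (12,8) -> (12,10)

Answer: ____________#
____________#
____________#
____________#
____________#
____________#
_________#__#
_________####
_____________
_____________
_____________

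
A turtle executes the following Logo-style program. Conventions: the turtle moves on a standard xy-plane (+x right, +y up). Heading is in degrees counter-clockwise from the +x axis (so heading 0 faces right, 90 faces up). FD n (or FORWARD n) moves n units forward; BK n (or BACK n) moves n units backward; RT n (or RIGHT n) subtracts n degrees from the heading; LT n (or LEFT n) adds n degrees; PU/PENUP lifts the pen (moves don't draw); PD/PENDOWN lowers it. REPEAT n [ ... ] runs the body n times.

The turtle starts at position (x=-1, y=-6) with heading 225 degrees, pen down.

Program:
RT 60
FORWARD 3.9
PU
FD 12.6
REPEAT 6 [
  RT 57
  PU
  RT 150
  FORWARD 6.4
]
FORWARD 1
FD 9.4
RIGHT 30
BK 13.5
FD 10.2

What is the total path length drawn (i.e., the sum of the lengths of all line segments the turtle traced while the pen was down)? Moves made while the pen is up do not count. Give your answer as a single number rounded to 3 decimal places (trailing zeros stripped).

Executing turtle program step by step:
Start: pos=(-1,-6), heading=225, pen down
RT 60: heading 225 -> 165
FD 3.9: (-1,-6) -> (-4.767,-4.991) [heading=165, draw]
PU: pen up
FD 12.6: (-4.767,-4.991) -> (-16.938,-1.729) [heading=165, move]
REPEAT 6 [
  -- iteration 1/6 --
  RT 57: heading 165 -> 108
  PU: pen up
  RT 150: heading 108 -> 318
  FD 6.4: (-16.938,-1.729) -> (-12.182,-6.012) [heading=318, move]
  -- iteration 2/6 --
  RT 57: heading 318 -> 261
  PU: pen up
  RT 150: heading 261 -> 111
  FD 6.4: (-12.182,-6.012) -> (-14.475,-0.037) [heading=111, move]
  -- iteration 3/6 --
  RT 57: heading 111 -> 54
  PU: pen up
  RT 150: heading 54 -> 264
  FD 6.4: (-14.475,-0.037) -> (-15.144,-6.402) [heading=264, move]
  -- iteration 4/6 --
  RT 57: heading 264 -> 207
  PU: pen up
  RT 150: heading 207 -> 57
  FD 6.4: (-15.144,-6.402) -> (-11.658,-1.034) [heading=57, move]
  -- iteration 5/6 --
  RT 57: heading 57 -> 0
  PU: pen up
  RT 150: heading 0 -> 210
  FD 6.4: (-11.658,-1.034) -> (-17.201,-4.234) [heading=210, move]
  -- iteration 6/6 --
  RT 57: heading 210 -> 153
  PU: pen up
  RT 150: heading 153 -> 3
  FD 6.4: (-17.201,-4.234) -> (-10.81,-3.9) [heading=3, move]
]
FD 1: (-10.81,-3.9) -> (-9.811,-3.847) [heading=3, move]
FD 9.4: (-9.811,-3.847) -> (-0.424,-3.355) [heading=3, move]
RT 30: heading 3 -> 333
BK 13.5: (-0.424,-3.355) -> (-12.453,2.774) [heading=333, move]
FD 10.2: (-12.453,2.774) -> (-3.364,-1.857) [heading=333, move]
Final: pos=(-3.364,-1.857), heading=333, 1 segment(s) drawn

Segment lengths:
  seg 1: (-1,-6) -> (-4.767,-4.991), length = 3.9
Total = 3.9

Answer: 3.9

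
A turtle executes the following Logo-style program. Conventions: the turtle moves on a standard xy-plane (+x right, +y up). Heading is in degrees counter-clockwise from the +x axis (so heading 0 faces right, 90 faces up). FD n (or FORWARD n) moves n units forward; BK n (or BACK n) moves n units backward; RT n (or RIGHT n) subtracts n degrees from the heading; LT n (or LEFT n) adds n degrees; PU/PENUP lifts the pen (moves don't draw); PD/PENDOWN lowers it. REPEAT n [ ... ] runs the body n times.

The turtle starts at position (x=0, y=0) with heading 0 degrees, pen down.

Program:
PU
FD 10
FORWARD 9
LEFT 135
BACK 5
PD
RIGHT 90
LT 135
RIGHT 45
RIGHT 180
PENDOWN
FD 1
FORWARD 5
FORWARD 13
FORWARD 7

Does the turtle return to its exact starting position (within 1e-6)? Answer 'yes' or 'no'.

Answer: no

Derivation:
Executing turtle program step by step:
Start: pos=(0,0), heading=0, pen down
PU: pen up
FD 10: (0,0) -> (10,0) [heading=0, move]
FD 9: (10,0) -> (19,0) [heading=0, move]
LT 135: heading 0 -> 135
BK 5: (19,0) -> (22.536,-3.536) [heading=135, move]
PD: pen down
RT 90: heading 135 -> 45
LT 135: heading 45 -> 180
RT 45: heading 180 -> 135
RT 180: heading 135 -> 315
PD: pen down
FD 1: (22.536,-3.536) -> (23.243,-4.243) [heading=315, draw]
FD 5: (23.243,-4.243) -> (26.778,-7.778) [heading=315, draw]
FD 13: (26.778,-7.778) -> (35.971,-16.971) [heading=315, draw]
FD 7: (35.971,-16.971) -> (40.92,-21.92) [heading=315, draw]
Final: pos=(40.92,-21.92), heading=315, 4 segment(s) drawn

Start position: (0, 0)
Final position: (40.92, -21.92)
Distance = 46.422; >= 1e-6 -> NOT closed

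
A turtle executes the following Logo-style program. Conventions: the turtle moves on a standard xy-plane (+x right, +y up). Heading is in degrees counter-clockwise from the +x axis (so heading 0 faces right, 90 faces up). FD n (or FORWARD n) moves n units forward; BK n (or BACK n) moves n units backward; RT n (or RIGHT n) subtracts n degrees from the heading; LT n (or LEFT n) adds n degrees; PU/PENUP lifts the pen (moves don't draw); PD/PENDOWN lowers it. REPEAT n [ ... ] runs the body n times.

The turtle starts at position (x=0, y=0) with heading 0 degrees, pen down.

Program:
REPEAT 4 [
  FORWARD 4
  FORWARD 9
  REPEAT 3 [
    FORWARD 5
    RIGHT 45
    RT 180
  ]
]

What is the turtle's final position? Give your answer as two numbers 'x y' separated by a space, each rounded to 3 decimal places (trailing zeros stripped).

Answer: 18 33.456

Derivation:
Executing turtle program step by step:
Start: pos=(0,0), heading=0, pen down
REPEAT 4 [
  -- iteration 1/4 --
  FD 4: (0,0) -> (4,0) [heading=0, draw]
  FD 9: (4,0) -> (13,0) [heading=0, draw]
  REPEAT 3 [
    -- iteration 1/3 --
    FD 5: (13,0) -> (18,0) [heading=0, draw]
    RT 45: heading 0 -> 315
    RT 180: heading 315 -> 135
    -- iteration 2/3 --
    FD 5: (18,0) -> (14.464,3.536) [heading=135, draw]
    RT 45: heading 135 -> 90
    RT 180: heading 90 -> 270
    -- iteration 3/3 --
    FD 5: (14.464,3.536) -> (14.464,-1.464) [heading=270, draw]
    RT 45: heading 270 -> 225
    RT 180: heading 225 -> 45
  ]
  -- iteration 2/4 --
  FD 4: (14.464,-1.464) -> (17.293,1.364) [heading=45, draw]
  FD 9: (17.293,1.364) -> (23.657,7.728) [heading=45, draw]
  REPEAT 3 [
    -- iteration 1/3 --
    FD 5: (23.657,7.728) -> (27.192,11.263) [heading=45, draw]
    RT 45: heading 45 -> 0
    RT 180: heading 0 -> 180
    -- iteration 2/3 --
    FD 5: (27.192,11.263) -> (22.192,11.263) [heading=180, draw]
    RT 45: heading 180 -> 135
    RT 180: heading 135 -> 315
    -- iteration 3/3 --
    FD 5: (22.192,11.263) -> (25.728,7.728) [heading=315, draw]
    RT 45: heading 315 -> 270
    RT 180: heading 270 -> 90
  ]
  -- iteration 3/4 --
  FD 4: (25.728,7.728) -> (25.728,11.728) [heading=90, draw]
  FD 9: (25.728,11.728) -> (25.728,20.728) [heading=90, draw]
  REPEAT 3 [
    -- iteration 1/3 --
    FD 5: (25.728,20.728) -> (25.728,25.728) [heading=90, draw]
    RT 45: heading 90 -> 45
    RT 180: heading 45 -> 225
    -- iteration 2/3 --
    FD 5: (25.728,25.728) -> (22.192,22.192) [heading=225, draw]
    RT 45: heading 225 -> 180
    RT 180: heading 180 -> 0
    -- iteration 3/3 --
    FD 5: (22.192,22.192) -> (27.192,22.192) [heading=0, draw]
    RT 45: heading 0 -> 315
    RT 180: heading 315 -> 135
  ]
  -- iteration 4/4 --
  FD 4: (27.192,22.192) -> (24.364,25.021) [heading=135, draw]
  FD 9: (24.364,25.021) -> (18,31.385) [heading=135, draw]
  REPEAT 3 [
    -- iteration 1/3 --
    FD 5: (18,31.385) -> (14.464,34.92) [heading=135, draw]
    RT 45: heading 135 -> 90
    RT 180: heading 90 -> 270
    -- iteration 2/3 --
    FD 5: (14.464,34.92) -> (14.464,29.92) [heading=270, draw]
    RT 45: heading 270 -> 225
    RT 180: heading 225 -> 45
    -- iteration 3/3 --
    FD 5: (14.464,29.92) -> (18,33.456) [heading=45, draw]
    RT 45: heading 45 -> 0
    RT 180: heading 0 -> 180
  ]
]
Final: pos=(18,33.456), heading=180, 20 segment(s) drawn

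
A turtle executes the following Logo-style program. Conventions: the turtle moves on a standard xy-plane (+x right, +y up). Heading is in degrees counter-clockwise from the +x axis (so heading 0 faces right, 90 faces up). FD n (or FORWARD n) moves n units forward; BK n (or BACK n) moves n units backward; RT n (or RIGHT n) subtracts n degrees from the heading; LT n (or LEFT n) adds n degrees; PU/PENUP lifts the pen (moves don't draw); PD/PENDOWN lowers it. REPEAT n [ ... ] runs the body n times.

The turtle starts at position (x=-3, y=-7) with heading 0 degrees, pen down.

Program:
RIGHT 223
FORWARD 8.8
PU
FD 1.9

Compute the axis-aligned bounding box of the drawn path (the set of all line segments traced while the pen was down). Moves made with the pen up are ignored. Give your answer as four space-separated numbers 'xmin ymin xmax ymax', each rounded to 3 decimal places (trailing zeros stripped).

Answer: -9.436 -7 -3 -0.998

Derivation:
Executing turtle program step by step:
Start: pos=(-3,-7), heading=0, pen down
RT 223: heading 0 -> 137
FD 8.8: (-3,-7) -> (-9.436,-0.998) [heading=137, draw]
PU: pen up
FD 1.9: (-9.436,-0.998) -> (-10.825,0.297) [heading=137, move]
Final: pos=(-10.825,0.297), heading=137, 1 segment(s) drawn

Segment endpoints: x in {-9.436, -3}, y in {-7, -0.998}
xmin=-9.436, ymin=-7, xmax=-3, ymax=-0.998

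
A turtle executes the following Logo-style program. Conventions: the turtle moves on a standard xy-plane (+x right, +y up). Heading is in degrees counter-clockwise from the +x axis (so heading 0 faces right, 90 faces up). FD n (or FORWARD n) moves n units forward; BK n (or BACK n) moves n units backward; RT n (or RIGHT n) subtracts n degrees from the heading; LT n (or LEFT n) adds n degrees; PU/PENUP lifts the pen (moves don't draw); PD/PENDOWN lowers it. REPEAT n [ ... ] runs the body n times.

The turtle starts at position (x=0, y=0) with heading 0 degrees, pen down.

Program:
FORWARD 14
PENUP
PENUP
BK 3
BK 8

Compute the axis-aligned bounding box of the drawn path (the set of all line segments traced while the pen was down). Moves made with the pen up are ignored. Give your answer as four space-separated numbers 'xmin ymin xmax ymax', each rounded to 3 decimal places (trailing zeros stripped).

Answer: 0 0 14 0

Derivation:
Executing turtle program step by step:
Start: pos=(0,0), heading=0, pen down
FD 14: (0,0) -> (14,0) [heading=0, draw]
PU: pen up
PU: pen up
BK 3: (14,0) -> (11,0) [heading=0, move]
BK 8: (11,0) -> (3,0) [heading=0, move]
Final: pos=(3,0), heading=0, 1 segment(s) drawn

Segment endpoints: x in {0, 14}, y in {0}
xmin=0, ymin=0, xmax=14, ymax=0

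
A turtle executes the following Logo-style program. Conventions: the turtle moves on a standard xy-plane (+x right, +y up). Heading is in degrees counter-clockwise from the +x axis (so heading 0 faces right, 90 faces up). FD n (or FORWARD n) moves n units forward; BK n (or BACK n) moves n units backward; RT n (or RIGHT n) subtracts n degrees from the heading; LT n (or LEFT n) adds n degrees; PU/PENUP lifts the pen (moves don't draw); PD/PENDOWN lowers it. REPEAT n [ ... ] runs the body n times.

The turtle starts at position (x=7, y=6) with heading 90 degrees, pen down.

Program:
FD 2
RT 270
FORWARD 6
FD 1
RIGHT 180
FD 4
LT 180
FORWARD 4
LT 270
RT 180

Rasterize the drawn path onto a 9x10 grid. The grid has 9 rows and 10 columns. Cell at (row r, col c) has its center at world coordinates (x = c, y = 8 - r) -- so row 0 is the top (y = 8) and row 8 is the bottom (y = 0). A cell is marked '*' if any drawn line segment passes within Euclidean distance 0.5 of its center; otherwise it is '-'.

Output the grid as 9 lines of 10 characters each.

Answer: ********--
-------*--
-------*--
----------
----------
----------
----------
----------
----------

Derivation:
Segment 0: (7,6) -> (7,8)
Segment 1: (7,8) -> (1,8)
Segment 2: (1,8) -> (0,8)
Segment 3: (0,8) -> (4,8)
Segment 4: (4,8) -> (0,8)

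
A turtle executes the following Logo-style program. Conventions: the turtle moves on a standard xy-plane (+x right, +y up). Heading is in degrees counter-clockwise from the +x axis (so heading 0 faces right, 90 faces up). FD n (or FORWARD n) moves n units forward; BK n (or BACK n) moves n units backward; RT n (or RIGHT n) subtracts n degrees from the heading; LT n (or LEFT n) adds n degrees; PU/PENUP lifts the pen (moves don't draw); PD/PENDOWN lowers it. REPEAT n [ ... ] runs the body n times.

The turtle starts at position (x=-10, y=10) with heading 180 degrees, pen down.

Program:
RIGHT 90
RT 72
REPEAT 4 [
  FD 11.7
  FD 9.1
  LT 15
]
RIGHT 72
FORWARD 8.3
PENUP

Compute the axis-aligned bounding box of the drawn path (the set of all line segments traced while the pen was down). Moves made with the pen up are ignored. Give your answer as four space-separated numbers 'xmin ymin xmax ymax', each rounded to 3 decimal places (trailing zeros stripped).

Answer: -10 10 58.842 62.614

Derivation:
Executing turtle program step by step:
Start: pos=(-10,10), heading=180, pen down
RT 90: heading 180 -> 90
RT 72: heading 90 -> 18
REPEAT 4 [
  -- iteration 1/4 --
  FD 11.7: (-10,10) -> (1.127,13.615) [heading=18, draw]
  FD 9.1: (1.127,13.615) -> (9.782,16.428) [heading=18, draw]
  LT 15: heading 18 -> 33
  -- iteration 2/4 --
  FD 11.7: (9.782,16.428) -> (19.594,22.8) [heading=33, draw]
  FD 9.1: (19.594,22.8) -> (27.226,27.756) [heading=33, draw]
  LT 15: heading 33 -> 48
  -- iteration 3/4 --
  FD 11.7: (27.226,27.756) -> (35.055,36.451) [heading=48, draw]
  FD 9.1: (35.055,36.451) -> (41.144,43.213) [heading=48, draw]
  LT 15: heading 48 -> 63
  -- iteration 4/4 --
  FD 11.7: (41.144,43.213) -> (46.456,53.638) [heading=63, draw]
  FD 9.1: (46.456,53.638) -> (50.587,61.746) [heading=63, draw]
  LT 15: heading 63 -> 78
]
RT 72: heading 78 -> 6
FD 8.3: (50.587,61.746) -> (58.842,62.614) [heading=6, draw]
PU: pen up
Final: pos=(58.842,62.614), heading=6, 9 segment(s) drawn

Segment endpoints: x in {-10, 1.127, 9.782, 19.594, 27.226, 35.055, 41.144, 46.456, 50.587, 58.842}, y in {10, 13.615, 16.428, 22.8, 27.756, 36.451, 43.213, 53.638, 61.746, 62.614}
xmin=-10, ymin=10, xmax=58.842, ymax=62.614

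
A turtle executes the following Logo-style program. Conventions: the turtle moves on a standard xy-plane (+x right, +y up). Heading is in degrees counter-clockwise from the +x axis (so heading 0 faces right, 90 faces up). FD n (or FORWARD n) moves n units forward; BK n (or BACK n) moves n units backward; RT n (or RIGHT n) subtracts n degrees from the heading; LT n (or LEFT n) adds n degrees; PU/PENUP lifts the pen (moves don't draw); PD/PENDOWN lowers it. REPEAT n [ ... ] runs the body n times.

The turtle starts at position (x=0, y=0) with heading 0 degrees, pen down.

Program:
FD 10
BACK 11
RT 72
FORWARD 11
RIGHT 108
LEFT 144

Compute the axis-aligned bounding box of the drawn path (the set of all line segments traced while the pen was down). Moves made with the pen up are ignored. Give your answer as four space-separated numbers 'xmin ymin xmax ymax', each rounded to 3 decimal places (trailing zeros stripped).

Answer: -1 -10.462 10 0

Derivation:
Executing turtle program step by step:
Start: pos=(0,0), heading=0, pen down
FD 10: (0,0) -> (10,0) [heading=0, draw]
BK 11: (10,0) -> (-1,0) [heading=0, draw]
RT 72: heading 0 -> 288
FD 11: (-1,0) -> (2.399,-10.462) [heading=288, draw]
RT 108: heading 288 -> 180
LT 144: heading 180 -> 324
Final: pos=(2.399,-10.462), heading=324, 3 segment(s) drawn

Segment endpoints: x in {-1, 0, 2.399, 10}, y in {-10.462, 0}
xmin=-1, ymin=-10.462, xmax=10, ymax=0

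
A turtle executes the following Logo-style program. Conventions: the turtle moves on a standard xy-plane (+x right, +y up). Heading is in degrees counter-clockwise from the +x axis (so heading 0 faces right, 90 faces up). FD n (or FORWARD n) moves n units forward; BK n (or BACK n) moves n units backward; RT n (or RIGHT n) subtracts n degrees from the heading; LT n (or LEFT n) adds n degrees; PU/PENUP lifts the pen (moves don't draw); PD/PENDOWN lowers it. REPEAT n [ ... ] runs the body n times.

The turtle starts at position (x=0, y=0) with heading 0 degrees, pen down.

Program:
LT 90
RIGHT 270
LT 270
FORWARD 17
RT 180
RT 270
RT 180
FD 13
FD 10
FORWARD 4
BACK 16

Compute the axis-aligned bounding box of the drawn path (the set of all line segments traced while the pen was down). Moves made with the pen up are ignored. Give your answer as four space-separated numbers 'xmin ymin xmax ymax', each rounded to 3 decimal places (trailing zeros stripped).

Executing turtle program step by step:
Start: pos=(0,0), heading=0, pen down
LT 90: heading 0 -> 90
RT 270: heading 90 -> 180
LT 270: heading 180 -> 90
FD 17: (0,0) -> (0,17) [heading=90, draw]
RT 180: heading 90 -> 270
RT 270: heading 270 -> 0
RT 180: heading 0 -> 180
FD 13: (0,17) -> (-13,17) [heading=180, draw]
FD 10: (-13,17) -> (-23,17) [heading=180, draw]
FD 4: (-23,17) -> (-27,17) [heading=180, draw]
BK 16: (-27,17) -> (-11,17) [heading=180, draw]
Final: pos=(-11,17), heading=180, 5 segment(s) drawn

Segment endpoints: x in {-27, -23, -13, -11, 0, 0}, y in {0, 17, 17, 17}
xmin=-27, ymin=0, xmax=0, ymax=17

Answer: -27 0 0 17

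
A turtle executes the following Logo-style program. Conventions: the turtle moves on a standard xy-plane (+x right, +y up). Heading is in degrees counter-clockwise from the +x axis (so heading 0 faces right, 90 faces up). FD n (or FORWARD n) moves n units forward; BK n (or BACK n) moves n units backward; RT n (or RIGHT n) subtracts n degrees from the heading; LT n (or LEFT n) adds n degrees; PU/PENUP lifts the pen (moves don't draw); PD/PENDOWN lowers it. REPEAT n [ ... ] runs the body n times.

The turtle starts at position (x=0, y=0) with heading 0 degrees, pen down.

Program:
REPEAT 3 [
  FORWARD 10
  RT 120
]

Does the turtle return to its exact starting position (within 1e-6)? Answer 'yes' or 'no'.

Answer: yes

Derivation:
Executing turtle program step by step:
Start: pos=(0,0), heading=0, pen down
REPEAT 3 [
  -- iteration 1/3 --
  FD 10: (0,0) -> (10,0) [heading=0, draw]
  RT 120: heading 0 -> 240
  -- iteration 2/3 --
  FD 10: (10,0) -> (5,-8.66) [heading=240, draw]
  RT 120: heading 240 -> 120
  -- iteration 3/3 --
  FD 10: (5,-8.66) -> (0,0) [heading=120, draw]
  RT 120: heading 120 -> 0
]
Final: pos=(0,0), heading=0, 3 segment(s) drawn

Start position: (0, 0)
Final position: (0, 0)
Distance = 0; < 1e-6 -> CLOSED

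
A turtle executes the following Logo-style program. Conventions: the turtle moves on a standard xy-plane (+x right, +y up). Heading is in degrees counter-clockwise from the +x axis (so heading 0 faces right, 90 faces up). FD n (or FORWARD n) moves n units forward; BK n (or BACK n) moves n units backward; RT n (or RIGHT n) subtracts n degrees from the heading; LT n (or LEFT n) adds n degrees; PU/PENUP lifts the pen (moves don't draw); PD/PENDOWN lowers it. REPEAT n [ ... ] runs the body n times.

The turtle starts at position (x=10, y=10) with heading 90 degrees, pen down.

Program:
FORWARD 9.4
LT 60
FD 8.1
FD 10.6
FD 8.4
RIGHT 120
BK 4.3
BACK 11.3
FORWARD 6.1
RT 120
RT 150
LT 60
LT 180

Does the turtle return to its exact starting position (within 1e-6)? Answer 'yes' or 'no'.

Executing turtle program step by step:
Start: pos=(10,10), heading=90, pen down
FD 9.4: (10,10) -> (10,19.4) [heading=90, draw]
LT 60: heading 90 -> 150
FD 8.1: (10,19.4) -> (2.985,23.45) [heading=150, draw]
FD 10.6: (2.985,23.45) -> (-6.195,28.75) [heading=150, draw]
FD 8.4: (-6.195,28.75) -> (-13.469,32.95) [heading=150, draw]
RT 120: heading 150 -> 30
BK 4.3: (-13.469,32.95) -> (-17.193,30.8) [heading=30, draw]
BK 11.3: (-17.193,30.8) -> (-26.979,25.15) [heading=30, draw]
FD 6.1: (-26.979,25.15) -> (-21.697,28.2) [heading=30, draw]
RT 120: heading 30 -> 270
RT 150: heading 270 -> 120
LT 60: heading 120 -> 180
LT 180: heading 180 -> 0
Final: pos=(-21.697,28.2), heading=0, 7 segment(s) drawn

Start position: (10, 10)
Final position: (-21.697, 28.2)
Distance = 36.55; >= 1e-6 -> NOT closed

Answer: no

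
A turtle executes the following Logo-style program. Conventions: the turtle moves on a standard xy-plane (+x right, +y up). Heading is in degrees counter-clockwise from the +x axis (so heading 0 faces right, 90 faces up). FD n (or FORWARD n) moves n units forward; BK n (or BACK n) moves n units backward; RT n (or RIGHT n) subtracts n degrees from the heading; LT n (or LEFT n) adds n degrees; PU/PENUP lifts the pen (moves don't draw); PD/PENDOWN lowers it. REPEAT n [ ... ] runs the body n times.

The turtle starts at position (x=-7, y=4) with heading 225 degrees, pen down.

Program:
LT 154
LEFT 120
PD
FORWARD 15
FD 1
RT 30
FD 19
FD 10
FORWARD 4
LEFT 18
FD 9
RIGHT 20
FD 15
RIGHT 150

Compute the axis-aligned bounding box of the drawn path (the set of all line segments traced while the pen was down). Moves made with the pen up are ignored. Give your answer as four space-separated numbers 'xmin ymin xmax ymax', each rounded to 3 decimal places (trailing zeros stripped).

Executing turtle program step by step:
Start: pos=(-7,4), heading=225, pen down
LT 154: heading 225 -> 19
LT 120: heading 19 -> 139
PD: pen down
FD 15: (-7,4) -> (-18.321,13.841) [heading=139, draw]
FD 1: (-18.321,13.841) -> (-19.075,14.497) [heading=139, draw]
RT 30: heading 139 -> 109
FD 19: (-19.075,14.497) -> (-25.261,32.462) [heading=109, draw]
FD 10: (-25.261,32.462) -> (-28.517,41.917) [heading=109, draw]
FD 4: (-28.517,41.917) -> (-29.819,45.699) [heading=109, draw]
LT 18: heading 109 -> 127
FD 9: (-29.819,45.699) -> (-35.235,52.887) [heading=127, draw]
RT 20: heading 127 -> 107
FD 15: (-35.235,52.887) -> (-39.621,67.231) [heading=107, draw]
RT 150: heading 107 -> 317
Final: pos=(-39.621,67.231), heading=317, 7 segment(s) drawn

Segment endpoints: x in {-39.621, -35.235, -29.819, -28.517, -25.261, -19.075, -18.321, -7}, y in {4, 13.841, 14.497, 32.462, 41.917, 45.699, 52.887, 67.231}
xmin=-39.621, ymin=4, xmax=-7, ymax=67.231

Answer: -39.621 4 -7 67.231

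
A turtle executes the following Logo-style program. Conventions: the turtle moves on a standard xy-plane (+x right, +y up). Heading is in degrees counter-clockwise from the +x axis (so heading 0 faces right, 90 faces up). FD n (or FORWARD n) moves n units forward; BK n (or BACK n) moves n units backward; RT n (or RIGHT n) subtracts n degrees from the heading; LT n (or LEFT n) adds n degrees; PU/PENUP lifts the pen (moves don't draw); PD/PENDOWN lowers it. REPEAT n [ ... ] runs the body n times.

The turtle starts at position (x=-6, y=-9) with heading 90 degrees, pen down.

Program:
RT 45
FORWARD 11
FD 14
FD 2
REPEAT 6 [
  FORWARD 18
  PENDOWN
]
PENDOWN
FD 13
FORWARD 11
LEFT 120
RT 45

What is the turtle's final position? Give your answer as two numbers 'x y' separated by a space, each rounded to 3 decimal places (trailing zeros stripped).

Answer: 106.43 103.43

Derivation:
Executing turtle program step by step:
Start: pos=(-6,-9), heading=90, pen down
RT 45: heading 90 -> 45
FD 11: (-6,-9) -> (1.778,-1.222) [heading=45, draw]
FD 14: (1.778,-1.222) -> (11.678,8.678) [heading=45, draw]
FD 2: (11.678,8.678) -> (13.092,10.092) [heading=45, draw]
REPEAT 6 [
  -- iteration 1/6 --
  FD 18: (13.092,10.092) -> (25.82,22.82) [heading=45, draw]
  PD: pen down
  -- iteration 2/6 --
  FD 18: (25.82,22.82) -> (38.548,35.548) [heading=45, draw]
  PD: pen down
  -- iteration 3/6 --
  FD 18: (38.548,35.548) -> (51.276,48.276) [heading=45, draw]
  PD: pen down
  -- iteration 4/6 --
  FD 18: (51.276,48.276) -> (64.004,61.004) [heading=45, draw]
  PD: pen down
  -- iteration 5/6 --
  FD 18: (64.004,61.004) -> (76.731,73.731) [heading=45, draw]
  PD: pen down
  -- iteration 6/6 --
  FD 18: (76.731,73.731) -> (89.459,86.459) [heading=45, draw]
  PD: pen down
]
PD: pen down
FD 13: (89.459,86.459) -> (98.652,95.652) [heading=45, draw]
FD 11: (98.652,95.652) -> (106.43,103.43) [heading=45, draw]
LT 120: heading 45 -> 165
RT 45: heading 165 -> 120
Final: pos=(106.43,103.43), heading=120, 11 segment(s) drawn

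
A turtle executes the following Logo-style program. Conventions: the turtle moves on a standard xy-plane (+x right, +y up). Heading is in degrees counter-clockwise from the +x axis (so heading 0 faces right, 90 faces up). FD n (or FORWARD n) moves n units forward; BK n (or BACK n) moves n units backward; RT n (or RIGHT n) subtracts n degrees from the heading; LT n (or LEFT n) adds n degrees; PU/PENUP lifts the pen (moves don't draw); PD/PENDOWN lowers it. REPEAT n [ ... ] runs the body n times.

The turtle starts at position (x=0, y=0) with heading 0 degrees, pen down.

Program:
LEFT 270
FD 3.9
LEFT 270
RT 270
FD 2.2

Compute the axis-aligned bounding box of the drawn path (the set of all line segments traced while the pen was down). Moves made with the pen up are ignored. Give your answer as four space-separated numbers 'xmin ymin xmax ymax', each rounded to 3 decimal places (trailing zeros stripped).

Answer: 0 -6.1 0 0

Derivation:
Executing turtle program step by step:
Start: pos=(0,0), heading=0, pen down
LT 270: heading 0 -> 270
FD 3.9: (0,0) -> (0,-3.9) [heading=270, draw]
LT 270: heading 270 -> 180
RT 270: heading 180 -> 270
FD 2.2: (0,-3.9) -> (0,-6.1) [heading=270, draw]
Final: pos=(0,-6.1), heading=270, 2 segment(s) drawn

Segment endpoints: x in {0, 0, 0}, y in {-6.1, -3.9, 0}
xmin=0, ymin=-6.1, xmax=0, ymax=0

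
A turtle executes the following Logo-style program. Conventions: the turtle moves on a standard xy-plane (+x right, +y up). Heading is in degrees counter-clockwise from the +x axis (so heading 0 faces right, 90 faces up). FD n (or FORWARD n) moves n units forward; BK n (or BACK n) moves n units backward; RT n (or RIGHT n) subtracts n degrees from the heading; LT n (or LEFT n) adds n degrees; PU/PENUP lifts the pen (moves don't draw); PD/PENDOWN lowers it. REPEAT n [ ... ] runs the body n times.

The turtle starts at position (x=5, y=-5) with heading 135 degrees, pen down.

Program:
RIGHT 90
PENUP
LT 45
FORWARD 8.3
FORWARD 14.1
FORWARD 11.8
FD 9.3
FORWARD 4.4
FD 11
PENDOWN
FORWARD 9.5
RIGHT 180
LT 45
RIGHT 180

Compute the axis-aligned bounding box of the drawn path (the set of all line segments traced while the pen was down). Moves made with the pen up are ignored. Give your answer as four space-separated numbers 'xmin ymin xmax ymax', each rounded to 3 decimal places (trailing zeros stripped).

Executing turtle program step by step:
Start: pos=(5,-5), heading=135, pen down
RT 90: heading 135 -> 45
PU: pen up
LT 45: heading 45 -> 90
FD 8.3: (5,-5) -> (5,3.3) [heading=90, move]
FD 14.1: (5,3.3) -> (5,17.4) [heading=90, move]
FD 11.8: (5,17.4) -> (5,29.2) [heading=90, move]
FD 9.3: (5,29.2) -> (5,38.5) [heading=90, move]
FD 4.4: (5,38.5) -> (5,42.9) [heading=90, move]
FD 11: (5,42.9) -> (5,53.9) [heading=90, move]
PD: pen down
FD 9.5: (5,53.9) -> (5,63.4) [heading=90, draw]
RT 180: heading 90 -> 270
LT 45: heading 270 -> 315
RT 180: heading 315 -> 135
Final: pos=(5,63.4), heading=135, 1 segment(s) drawn

Segment endpoints: x in {5, 5}, y in {53.9, 63.4}
xmin=5, ymin=53.9, xmax=5, ymax=63.4

Answer: 5 53.9 5 63.4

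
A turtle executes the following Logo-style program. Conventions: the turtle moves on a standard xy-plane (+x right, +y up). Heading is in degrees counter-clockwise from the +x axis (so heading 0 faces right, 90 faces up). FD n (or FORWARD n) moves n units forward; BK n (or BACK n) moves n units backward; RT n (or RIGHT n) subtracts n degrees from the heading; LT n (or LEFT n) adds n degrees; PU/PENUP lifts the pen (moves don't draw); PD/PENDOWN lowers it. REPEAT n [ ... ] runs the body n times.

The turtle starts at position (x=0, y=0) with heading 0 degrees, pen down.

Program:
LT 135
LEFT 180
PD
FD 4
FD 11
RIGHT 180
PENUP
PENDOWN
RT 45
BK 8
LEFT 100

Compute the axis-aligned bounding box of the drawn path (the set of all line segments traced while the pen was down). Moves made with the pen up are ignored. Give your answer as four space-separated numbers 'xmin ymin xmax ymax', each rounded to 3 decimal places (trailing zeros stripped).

Executing turtle program step by step:
Start: pos=(0,0), heading=0, pen down
LT 135: heading 0 -> 135
LT 180: heading 135 -> 315
PD: pen down
FD 4: (0,0) -> (2.828,-2.828) [heading=315, draw]
FD 11: (2.828,-2.828) -> (10.607,-10.607) [heading=315, draw]
RT 180: heading 315 -> 135
PU: pen up
PD: pen down
RT 45: heading 135 -> 90
BK 8: (10.607,-10.607) -> (10.607,-18.607) [heading=90, draw]
LT 100: heading 90 -> 190
Final: pos=(10.607,-18.607), heading=190, 3 segment(s) drawn

Segment endpoints: x in {0, 2.828, 10.607}, y in {-18.607, -10.607, -2.828, 0}
xmin=0, ymin=-18.607, xmax=10.607, ymax=0

Answer: 0 -18.607 10.607 0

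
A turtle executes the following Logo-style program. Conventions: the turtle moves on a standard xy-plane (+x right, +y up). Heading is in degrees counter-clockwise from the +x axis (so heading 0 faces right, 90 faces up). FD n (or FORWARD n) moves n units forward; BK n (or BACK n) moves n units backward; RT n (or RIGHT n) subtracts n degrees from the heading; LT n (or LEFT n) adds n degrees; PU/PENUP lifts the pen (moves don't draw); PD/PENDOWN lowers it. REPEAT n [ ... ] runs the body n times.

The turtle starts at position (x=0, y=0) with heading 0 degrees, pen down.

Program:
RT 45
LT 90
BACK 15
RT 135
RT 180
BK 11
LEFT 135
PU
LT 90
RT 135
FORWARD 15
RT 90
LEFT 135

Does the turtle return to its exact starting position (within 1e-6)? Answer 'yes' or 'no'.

Answer: no

Derivation:
Executing turtle program step by step:
Start: pos=(0,0), heading=0, pen down
RT 45: heading 0 -> 315
LT 90: heading 315 -> 45
BK 15: (0,0) -> (-10.607,-10.607) [heading=45, draw]
RT 135: heading 45 -> 270
RT 180: heading 270 -> 90
BK 11: (-10.607,-10.607) -> (-10.607,-21.607) [heading=90, draw]
LT 135: heading 90 -> 225
PU: pen up
LT 90: heading 225 -> 315
RT 135: heading 315 -> 180
FD 15: (-10.607,-21.607) -> (-25.607,-21.607) [heading=180, move]
RT 90: heading 180 -> 90
LT 135: heading 90 -> 225
Final: pos=(-25.607,-21.607), heading=225, 2 segment(s) drawn

Start position: (0, 0)
Final position: (-25.607, -21.607)
Distance = 33.504; >= 1e-6 -> NOT closed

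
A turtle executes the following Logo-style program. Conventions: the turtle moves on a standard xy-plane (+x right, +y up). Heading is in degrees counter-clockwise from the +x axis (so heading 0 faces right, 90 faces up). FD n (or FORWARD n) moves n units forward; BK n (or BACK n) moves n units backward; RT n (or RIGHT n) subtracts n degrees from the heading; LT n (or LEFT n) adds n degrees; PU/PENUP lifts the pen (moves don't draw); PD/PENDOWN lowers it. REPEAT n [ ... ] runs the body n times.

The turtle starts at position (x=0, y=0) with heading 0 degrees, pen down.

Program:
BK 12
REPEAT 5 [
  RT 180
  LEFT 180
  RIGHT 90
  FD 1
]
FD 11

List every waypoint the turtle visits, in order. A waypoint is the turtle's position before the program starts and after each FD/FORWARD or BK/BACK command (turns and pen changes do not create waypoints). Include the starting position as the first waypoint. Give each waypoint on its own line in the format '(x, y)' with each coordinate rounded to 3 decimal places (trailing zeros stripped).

Executing turtle program step by step:
Start: pos=(0,0), heading=0, pen down
BK 12: (0,0) -> (-12,0) [heading=0, draw]
REPEAT 5 [
  -- iteration 1/5 --
  RT 180: heading 0 -> 180
  LT 180: heading 180 -> 0
  RT 90: heading 0 -> 270
  FD 1: (-12,0) -> (-12,-1) [heading=270, draw]
  -- iteration 2/5 --
  RT 180: heading 270 -> 90
  LT 180: heading 90 -> 270
  RT 90: heading 270 -> 180
  FD 1: (-12,-1) -> (-13,-1) [heading=180, draw]
  -- iteration 3/5 --
  RT 180: heading 180 -> 0
  LT 180: heading 0 -> 180
  RT 90: heading 180 -> 90
  FD 1: (-13,-1) -> (-13,0) [heading=90, draw]
  -- iteration 4/5 --
  RT 180: heading 90 -> 270
  LT 180: heading 270 -> 90
  RT 90: heading 90 -> 0
  FD 1: (-13,0) -> (-12,0) [heading=0, draw]
  -- iteration 5/5 --
  RT 180: heading 0 -> 180
  LT 180: heading 180 -> 0
  RT 90: heading 0 -> 270
  FD 1: (-12,0) -> (-12,-1) [heading=270, draw]
]
FD 11: (-12,-1) -> (-12,-12) [heading=270, draw]
Final: pos=(-12,-12), heading=270, 7 segment(s) drawn
Waypoints (8 total):
(0, 0)
(-12, 0)
(-12, -1)
(-13, -1)
(-13, 0)
(-12, 0)
(-12, -1)
(-12, -12)

Answer: (0, 0)
(-12, 0)
(-12, -1)
(-13, -1)
(-13, 0)
(-12, 0)
(-12, -1)
(-12, -12)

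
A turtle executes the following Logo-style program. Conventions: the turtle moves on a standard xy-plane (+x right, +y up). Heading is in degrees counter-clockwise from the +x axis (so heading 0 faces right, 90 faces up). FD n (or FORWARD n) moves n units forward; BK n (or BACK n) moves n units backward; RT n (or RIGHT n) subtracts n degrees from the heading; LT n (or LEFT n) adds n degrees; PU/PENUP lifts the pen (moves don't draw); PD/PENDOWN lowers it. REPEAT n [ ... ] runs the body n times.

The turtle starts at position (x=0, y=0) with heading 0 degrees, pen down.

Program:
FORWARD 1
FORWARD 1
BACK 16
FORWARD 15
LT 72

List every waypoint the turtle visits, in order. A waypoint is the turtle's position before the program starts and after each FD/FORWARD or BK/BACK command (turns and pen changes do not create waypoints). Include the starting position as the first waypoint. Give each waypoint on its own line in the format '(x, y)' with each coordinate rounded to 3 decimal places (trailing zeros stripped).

Executing turtle program step by step:
Start: pos=(0,0), heading=0, pen down
FD 1: (0,0) -> (1,0) [heading=0, draw]
FD 1: (1,0) -> (2,0) [heading=0, draw]
BK 16: (2,0) -> (-14,0) [heading=0, draw]
FD 15: (-14,0) -> (1,0) [heading=0, draw]
LT 72: heading 0 -> 72
Final: pos=(1,0), heading=72, 4 segment(s) drawn
Waypoints (5 total):
(0, 0)
(1, 0)
(2, 0)
(-14, 0)
(1, 0)

Answer: (0, 0)
(1, 0)
(2, 0)
(-14, 0)
(1, 0)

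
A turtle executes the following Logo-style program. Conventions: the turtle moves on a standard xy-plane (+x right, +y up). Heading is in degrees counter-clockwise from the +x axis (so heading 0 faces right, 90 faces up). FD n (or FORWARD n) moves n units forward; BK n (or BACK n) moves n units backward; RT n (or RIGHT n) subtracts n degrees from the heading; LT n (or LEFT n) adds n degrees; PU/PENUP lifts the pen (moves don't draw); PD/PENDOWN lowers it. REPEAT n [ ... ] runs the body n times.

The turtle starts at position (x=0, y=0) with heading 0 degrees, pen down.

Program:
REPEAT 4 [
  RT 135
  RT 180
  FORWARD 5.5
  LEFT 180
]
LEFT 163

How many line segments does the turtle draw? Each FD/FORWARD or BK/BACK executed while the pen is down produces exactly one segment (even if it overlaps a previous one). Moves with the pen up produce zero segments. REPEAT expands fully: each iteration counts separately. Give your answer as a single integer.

Executing turtle program step by step:
Start: pos=(0,0), heading=0, pen down
REPEAT 4 [
  -- iteration 1/4 --
  RT 135: heading 0 -> 225
  RT 180: heading 225 -> 45
  FD 5.5: (0,0) -> (3.889,3.889) [heading=45, draw]
  LT 180: heading 45 -> 225
  -- iteration 2/4 --
  RT 135: heading 225 -> 90
  RT 180: heading 90 -> 270
  FD 5.5: (3.889,3.889) -> (3.889,-1.611) [heading=270, draw]
  LT 180: heading 270 -> 90
  -- iteration 3/4 --
  RT 135: heading 90 -> 315
  RT 180: heading 315 -> 135
  FD 5.5: (3.889,-1.611) -> (0,2.278) [heading=135, draw]
  LT 180: heading 135 -> 315
  -- iteration 4/4 --
  RT 135: heading 315 -> 180
  RT 180: heading 180 -> 0
  FD 5.5: (0,2.278) -> (5.5,2.278) [heading=0, draw]
  LT 180: heading 0 -> 180
]
LT 163: heading 180 -> 343
Final: pos=(5.5,2.278), heading=343, 4 segment(s) drawn
Segments drawn: 4

Answer: 4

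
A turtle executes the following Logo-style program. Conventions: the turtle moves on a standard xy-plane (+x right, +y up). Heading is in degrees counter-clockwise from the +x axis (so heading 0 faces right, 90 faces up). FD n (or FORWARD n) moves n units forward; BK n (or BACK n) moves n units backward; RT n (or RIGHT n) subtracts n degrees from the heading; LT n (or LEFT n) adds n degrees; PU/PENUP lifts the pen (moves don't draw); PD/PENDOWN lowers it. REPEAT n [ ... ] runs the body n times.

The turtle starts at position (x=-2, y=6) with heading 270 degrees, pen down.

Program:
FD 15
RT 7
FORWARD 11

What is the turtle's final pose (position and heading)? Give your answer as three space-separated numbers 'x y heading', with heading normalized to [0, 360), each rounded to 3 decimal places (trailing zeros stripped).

Answer: -3.341 -19.918 263

Derivation:
Executing turtle program step by step:
Start: pos=(-2,6), heading=270, pen down
FD 15: (-2,6) -> (-2,-9) [heading=270, draw]
RT 7: heading 270 -> 263
FD 11: (-2,-9) -> (-3.341,-19.918) [heading=263, draw]
Final: pos=(-3.341,-19.918), heading=263, 2 segment(s) drawn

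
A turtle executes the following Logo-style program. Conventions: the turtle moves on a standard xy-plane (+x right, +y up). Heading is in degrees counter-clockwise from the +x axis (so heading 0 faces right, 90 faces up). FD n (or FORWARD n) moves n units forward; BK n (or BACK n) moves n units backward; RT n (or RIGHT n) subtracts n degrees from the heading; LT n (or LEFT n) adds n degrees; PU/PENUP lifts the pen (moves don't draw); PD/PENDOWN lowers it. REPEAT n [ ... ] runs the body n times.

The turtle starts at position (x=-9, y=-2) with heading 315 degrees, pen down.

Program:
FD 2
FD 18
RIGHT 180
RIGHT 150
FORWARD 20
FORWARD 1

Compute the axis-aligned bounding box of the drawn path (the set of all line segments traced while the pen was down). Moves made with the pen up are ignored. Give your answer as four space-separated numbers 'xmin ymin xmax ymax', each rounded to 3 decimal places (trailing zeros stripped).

Answer: -9 -21.577 25.427 -2

Derivation:
Executing turtle program step by step:
Start: pos=(-9,-2), heading=315, pen down
FD 2: (-9,-2) -> (-7.586,-3.414) [heading=315, draw]
FD 18: (-7.586,-3.414) -> (5.142,-16.142) [heading=315, draw]
RT 180: heading 315 -> 135
RT 150: heading 135 -> 345
FD 20: (5.142,-16.142) -> (24.461,-21.319) [heading=345, draw]
FD 1: (24.461,-21.319) -> (25.427,-21.577) [heading=345, draw]
Final: pos=(25.427,-21.577), heading=345, 4 segment(s) drawn

Segment endpoints: x in {-9, -7.586, 5.142, 24.461, 25.427}, y in {-21.577, -21.319, -16.142, -3.414, -2}
xmin=-9, ymin=-21.577, xmax=25.427, ymax=-2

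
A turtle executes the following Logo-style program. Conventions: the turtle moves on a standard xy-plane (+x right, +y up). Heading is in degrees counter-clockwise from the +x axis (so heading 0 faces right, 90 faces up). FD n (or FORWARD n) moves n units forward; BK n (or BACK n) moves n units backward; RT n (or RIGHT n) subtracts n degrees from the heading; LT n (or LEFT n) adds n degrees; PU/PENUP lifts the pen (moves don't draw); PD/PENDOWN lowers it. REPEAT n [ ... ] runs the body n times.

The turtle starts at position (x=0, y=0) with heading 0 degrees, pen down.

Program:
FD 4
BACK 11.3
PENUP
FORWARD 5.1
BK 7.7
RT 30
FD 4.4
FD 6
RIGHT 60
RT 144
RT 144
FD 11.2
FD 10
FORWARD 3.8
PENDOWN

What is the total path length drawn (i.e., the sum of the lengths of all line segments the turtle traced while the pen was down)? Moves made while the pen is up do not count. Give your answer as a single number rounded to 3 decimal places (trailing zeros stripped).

Answer: 15.3

Derivation:
Executing turtle program step by step:
Start: pos=(0,0), heading=0, pen down
FD 4: (0,0) -> (4,0) [heading=0, draw]
BK 11.3: (4,0) -> (-7.3,0) [heading=0, draw]
PU: pen up
FD 5.1: (-7.3,0) -> (-2.2,0) [heading=0, move]
BK 7.7: (-2.2,0) -> (-9.9,0) [heading=0, move]
RT 30: heading 0 -> 330
FD 4.4: (-9.9,0) -> (-6.089,-2.2) [heading=330, move]
FD 6: (-6.089,-2.2) -> (-0.893,-5.2) [heading=330, move]
RT 60: heading 330 -> 270
RT 144: heading 270 -> 126
RT 144: heading 126 -> 342
FD 11.2: (-0.893,-5.2) -> (9.758,-8.661) [heading=342, move]
FD 10: (9.758,-8.661) -> (19.269,-11.751) [heading=342, move]
FD 3.8: (19.269,-11.751) -> (22.883,-12.925) [heading=342, move]
PD: pen down
Final: pos=(22.883,-12.925), heading=342, 2 segment(s) drawn

Segment lengths:
  seg 1: (0,0) -> (4,0), length = 4
  seg 2: (4,0) -> (-7.3,0), length = 11.3
Total = 15.3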